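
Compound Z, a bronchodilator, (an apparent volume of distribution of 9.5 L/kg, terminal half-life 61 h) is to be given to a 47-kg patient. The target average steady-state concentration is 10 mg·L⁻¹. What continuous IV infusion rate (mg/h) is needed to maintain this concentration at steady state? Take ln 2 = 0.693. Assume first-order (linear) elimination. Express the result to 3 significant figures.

Vd(total) = 47 kg × 9.5 L/kg = 446.5 L
k = 0.693/61 = 0.01136 h⁻¹, so CL = k·Vd = 0.01136 × 446.5 = 5.072 L/h
Infusion rate = CL × Css = 5.072 × 10 = 50.72 mg/h

50.7 mg/h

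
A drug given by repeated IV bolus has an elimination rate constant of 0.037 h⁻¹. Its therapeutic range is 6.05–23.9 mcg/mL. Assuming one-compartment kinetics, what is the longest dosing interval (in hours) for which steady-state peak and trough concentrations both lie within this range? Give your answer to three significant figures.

37.1 h

Between IV bolus doses, concentration decays as C = C₀·e^(−kτ), so C_peak/C_trough = e^(kτ).
τ_max = ln(C_peak/C_trough) / k = ln(23.9/6.05) / 0.03700 = 1.374 / 0.03700 = 37.14 h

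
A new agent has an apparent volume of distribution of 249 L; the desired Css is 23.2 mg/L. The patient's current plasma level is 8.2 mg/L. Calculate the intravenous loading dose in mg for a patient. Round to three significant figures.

3740 mg

The loading dose fills Vd to the target concentration.
Concentration deficit ΔC = 23.2 − 8.2 = 15.00 mg/L
LD = Vd × ΔC = 249.0 × 15.00 = 3735 mg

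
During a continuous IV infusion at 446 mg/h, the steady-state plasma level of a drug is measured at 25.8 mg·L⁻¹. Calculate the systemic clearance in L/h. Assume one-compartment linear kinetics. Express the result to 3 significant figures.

17.3 L/h

At steady state, infusion rate = CL × Css, so CL = rate / Css.
CL = 446 / 25.8 = 17.29 L/h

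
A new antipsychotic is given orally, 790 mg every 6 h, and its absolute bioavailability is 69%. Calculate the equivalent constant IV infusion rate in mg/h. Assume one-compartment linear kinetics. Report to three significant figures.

90.9 mg/h

Equivalent systemic input: infusion rate = F·D/τ.
Rate = 0.69 × 790 / 6 = 90.85 mg/h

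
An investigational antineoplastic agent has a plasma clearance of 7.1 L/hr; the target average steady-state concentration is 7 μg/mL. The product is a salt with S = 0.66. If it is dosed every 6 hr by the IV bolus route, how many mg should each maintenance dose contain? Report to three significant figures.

452 mg

At steady state, dose per interval replaces the amount cleared in that interval: S·D/τ = CL·Css.
D = CL × Css × τ / S = 7.100 × 7 × 6 / 0.66 = 451.8 mg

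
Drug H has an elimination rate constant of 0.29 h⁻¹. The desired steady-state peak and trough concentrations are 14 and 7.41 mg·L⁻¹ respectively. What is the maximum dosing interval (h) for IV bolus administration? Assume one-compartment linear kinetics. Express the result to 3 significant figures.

Between IV bolus doses, concentration decays as C = C₀·e^(−kτ), so C_peak/C_trough = e^(kτ).
τ_max = ln(C_peak/C_trough) / k = ln(14/7.41) / 0.2900 = 0.6362 / 0.2900 = 2.194 h

2.19 h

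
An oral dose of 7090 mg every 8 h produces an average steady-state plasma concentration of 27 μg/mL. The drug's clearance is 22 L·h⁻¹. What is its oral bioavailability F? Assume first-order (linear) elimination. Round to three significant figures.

0.670

F·D/τ = CL·Css at steady state → F = CL·Css·τ / D.
F = 22 × 27 × 8 / 7090 = 0.670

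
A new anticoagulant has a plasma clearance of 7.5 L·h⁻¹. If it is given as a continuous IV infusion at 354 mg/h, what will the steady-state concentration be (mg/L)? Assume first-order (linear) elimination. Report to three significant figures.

47.2 mg/L

Css = rate / CL = 354 / 7.500 = 47.20 mg/L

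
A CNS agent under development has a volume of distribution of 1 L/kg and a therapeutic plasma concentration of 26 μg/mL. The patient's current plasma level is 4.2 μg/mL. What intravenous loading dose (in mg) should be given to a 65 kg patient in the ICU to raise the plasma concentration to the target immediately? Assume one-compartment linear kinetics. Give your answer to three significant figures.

1420 mg

Vd = 1 L/kg × 65 kg = 65.00 L
The loading dose fills Vd to the target concentration.
Concentration deficit ΔC = 26 − 4.2 = 21.80 mg/L
LD = Vd × ΔC = 65.00 × 21.80 = 1417 mg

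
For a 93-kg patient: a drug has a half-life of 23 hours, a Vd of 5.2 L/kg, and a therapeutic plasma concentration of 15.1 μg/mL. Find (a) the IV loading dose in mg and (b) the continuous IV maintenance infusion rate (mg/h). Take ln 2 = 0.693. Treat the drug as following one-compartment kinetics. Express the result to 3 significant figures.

Total Vd = 5.2 × 93 = 483.6 L
LD = Vd × C = 483.6 × 15.1 = 7302 mg
CL = 0.693 × Vd / t½ = 0.693 × 483.6 / 23 = 14.57 L/h
Infusion rate = CL × Css = 14.57 × 15.1 = 220.0 mg/h

(a) 7300 mg; (b) 220 mg/h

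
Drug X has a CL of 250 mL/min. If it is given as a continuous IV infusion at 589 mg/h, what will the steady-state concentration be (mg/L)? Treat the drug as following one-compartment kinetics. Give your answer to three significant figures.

Convert clearance: 250 mL/min × 60 min/h ÷ 1000 mL/L = 15.00 L/h
Css = rate / CL = 589 / 15.00 = 39.27 mg/L

39.3 mg/L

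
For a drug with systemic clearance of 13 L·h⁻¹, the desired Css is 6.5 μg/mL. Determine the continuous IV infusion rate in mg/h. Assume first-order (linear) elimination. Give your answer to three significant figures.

84.5 mg/h

At steady state, infusion rate equals elimination rate: rate in = CL × Css.
Rate = CL × Css = 13.00 × 6.5 = 84.50 mg/h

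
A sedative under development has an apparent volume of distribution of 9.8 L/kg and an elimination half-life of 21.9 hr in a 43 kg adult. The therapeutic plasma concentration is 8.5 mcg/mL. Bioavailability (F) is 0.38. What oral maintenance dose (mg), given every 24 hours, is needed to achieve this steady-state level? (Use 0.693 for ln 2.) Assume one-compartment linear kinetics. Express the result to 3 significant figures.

7160 mg

Vd(total) = 43 kg × 9.8 L/kg = 421.4 L
CL = 0.693 × Vd / t½ = 0.693 × 421.4 / 21.9 = 13.33 L/h
D = CL × Css × τ / F = 13.33 × 8.5 × 24 / 0.38 = 7156 mg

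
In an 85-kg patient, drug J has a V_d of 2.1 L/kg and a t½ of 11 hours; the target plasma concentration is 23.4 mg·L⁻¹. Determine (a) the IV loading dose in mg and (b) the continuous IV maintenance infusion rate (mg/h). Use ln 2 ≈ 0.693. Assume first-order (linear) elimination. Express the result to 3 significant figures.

Total Vd = 2.1 × 85 = 178.5 L
LD = Vd × C = 178.5 × 23.4 = 4177 mg
CL = 0.693 × Vd / t½ = 0.693 × 178.5 / 11 = 11.25 L/h
Infusion rate = CL × Css = 11.25 × 23.4 = 263.3 mg/h

(a) 4180 mg; (b) 263 mg/h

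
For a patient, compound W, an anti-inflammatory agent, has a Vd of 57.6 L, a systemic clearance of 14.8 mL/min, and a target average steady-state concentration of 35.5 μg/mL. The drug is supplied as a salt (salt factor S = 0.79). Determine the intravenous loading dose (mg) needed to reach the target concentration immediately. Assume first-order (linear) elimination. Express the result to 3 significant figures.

2590 mg

The loading dose fills Vd to the target concentration.
LD = Vd × C / S = 57.60 × 35.50 / 0.79 = 2588 mg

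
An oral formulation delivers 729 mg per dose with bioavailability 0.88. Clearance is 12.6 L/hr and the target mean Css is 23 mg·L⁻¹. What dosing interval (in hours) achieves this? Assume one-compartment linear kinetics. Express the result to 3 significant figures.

F·D/τ = CL·Css → τ = F·D / (CL·Css).
τ = 0.88 × 729 / (12.6 × 23) = 2.214 h

2.21 h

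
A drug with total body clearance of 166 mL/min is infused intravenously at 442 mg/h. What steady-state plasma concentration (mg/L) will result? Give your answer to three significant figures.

44.4 mg/L

CL = 166 mL/min = 166 × 0.06 = 9.960 L/h
Css = rate / CL = 442 / 9.960 = 44.38 mg/L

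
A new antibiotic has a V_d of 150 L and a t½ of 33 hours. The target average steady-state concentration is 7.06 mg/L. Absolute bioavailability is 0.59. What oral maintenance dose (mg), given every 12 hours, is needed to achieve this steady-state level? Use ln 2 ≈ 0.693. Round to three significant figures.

452 mg

k = 0.693/33 = 0.02100 h⁻¹, so CL = k·Vd = 0.02100 × 150.0 = 3.150 L/h
D = CL × Css × τ / F = 3.150 × 7.06 × 12 / 0.59 = 452.3 mg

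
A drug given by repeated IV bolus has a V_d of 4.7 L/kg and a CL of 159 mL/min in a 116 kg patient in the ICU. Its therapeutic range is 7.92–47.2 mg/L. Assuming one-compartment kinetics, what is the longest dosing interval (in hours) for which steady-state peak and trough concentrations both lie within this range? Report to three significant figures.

102 h

Vd(total) = 116 kg × 4.7 L/kg = 545.2 L
Convert clearance: 159 mL/min × 60 min/h ÷ 1000 mL/L = 9.540 L/h
k = CL / Vd = 9.540 / 545.2 = 0.01750 h⁻¹
Between IV bolus doses, concentration decays as C = C₀·e^(−kτ), so C_peak/C_trough = e^(kτ).
τ_max = ln(C_peak/C_trough) / k = ln(47.2/7.92) / 0.01750 = 1.785 / 0.01750 = 102.0 h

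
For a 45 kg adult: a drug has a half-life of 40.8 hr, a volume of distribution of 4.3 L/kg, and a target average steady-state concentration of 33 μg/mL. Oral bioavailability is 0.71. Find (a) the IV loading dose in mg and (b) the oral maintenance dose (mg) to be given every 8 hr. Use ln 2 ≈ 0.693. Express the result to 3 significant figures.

(a) 6390 mg; (b) 1220 mg

Vd = 4.3 L/kg × 45 kg = 193.5 L
LD = Vd × C = 193.5 × 33 = 6386 mg
CL = 0.693 × Vd / t½ = 0.693 × 193.5 / 40.8 = 3.287 L/h
D = CL × Css × τ / F = 3.287 × 33 × 8 / 0.71 = 1222 mg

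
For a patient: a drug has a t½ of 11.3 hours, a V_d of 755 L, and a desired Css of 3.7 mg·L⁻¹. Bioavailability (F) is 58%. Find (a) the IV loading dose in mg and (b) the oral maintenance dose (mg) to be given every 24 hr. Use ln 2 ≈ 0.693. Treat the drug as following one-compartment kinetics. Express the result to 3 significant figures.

LD = Vd × C = 755.0 × 3.7 = 2794 mg
CL = 0.693 × Vd / t½ = 0.693 × 755.0 / 11.3 = 46.30 L/h
D = CL × Css × τ / F = 46.30 × 3.7 × 24 / 0.58 = 7089 mg

(a) 2790 mg; (b) 7090 mg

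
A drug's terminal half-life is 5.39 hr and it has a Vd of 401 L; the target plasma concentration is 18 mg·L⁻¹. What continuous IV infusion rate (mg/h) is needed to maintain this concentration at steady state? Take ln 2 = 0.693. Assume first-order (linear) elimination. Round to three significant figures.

CL = ln 2 · Vd / t½ = 0.693 × 401.0 / 5.39 = 51.56 L/h
Infusion rate = CL × Css = 51.56 × 18 = 928.1 mg/h

928 mg/h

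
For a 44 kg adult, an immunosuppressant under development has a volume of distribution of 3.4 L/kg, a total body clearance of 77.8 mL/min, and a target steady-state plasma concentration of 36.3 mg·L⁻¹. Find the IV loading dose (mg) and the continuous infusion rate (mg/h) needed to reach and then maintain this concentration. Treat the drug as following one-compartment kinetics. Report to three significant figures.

(a) 5430 mg; (b) 169 mg/h

Total Vd = 3.4 × 44 = 149.6 L
LD = Vd · C_target = 149.6 × 36.3 = 5430 mg
Convert clearance: 77.8 mL/min × 60 min/h ÷ 1000 mL/L = 4.668 L/h
Maintenance infusion rate = CL × Css = 4.668 × 36.3 = 169.4 mg/h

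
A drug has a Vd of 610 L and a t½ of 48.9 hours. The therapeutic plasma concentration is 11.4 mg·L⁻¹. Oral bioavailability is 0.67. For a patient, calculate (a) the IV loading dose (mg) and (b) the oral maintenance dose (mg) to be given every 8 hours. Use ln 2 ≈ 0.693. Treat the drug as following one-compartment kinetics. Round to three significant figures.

LD = Vd × C = 610.0 × 11.4 = 6954 mg
CL = 0.693 × Vd / t½ = 0.693 × 610.0 / 48.9 = 8.645 L/h
D = CL × Css × τ / F = 8.645 × 11.4 × 8 / 0.67 = 1177 mg

(a) 6950 mg; (b) 1180 mg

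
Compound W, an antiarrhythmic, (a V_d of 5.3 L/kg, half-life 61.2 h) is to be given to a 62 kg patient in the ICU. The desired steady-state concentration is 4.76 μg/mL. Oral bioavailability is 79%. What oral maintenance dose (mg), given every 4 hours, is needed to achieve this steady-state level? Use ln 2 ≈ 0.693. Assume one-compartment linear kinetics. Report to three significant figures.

Vd(total) = 62 kg × 5.3 L/kg = 328.6 L
CL = ln 2 · Vd / t½ = 0.693 × 328.6 / 61.2 = 3.721 L/h
D = CL × Css × τ / F = 3.721 × 4.76 × 4 / 0.79 = 89.68 mg

89.7 mg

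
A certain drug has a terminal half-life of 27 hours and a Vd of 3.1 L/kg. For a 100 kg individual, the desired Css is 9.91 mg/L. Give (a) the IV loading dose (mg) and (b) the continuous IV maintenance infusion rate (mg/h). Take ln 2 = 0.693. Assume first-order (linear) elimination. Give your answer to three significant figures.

(a) 3070 mg; (b) 78.9 mg/h

Vd = 3.1 L/kg × 100 kg = 310.0 L
LD = Vd × C = 310.0 × 9.91 = 3072 mg
CL = 0.693 × Vd / t½ = 0.693 × 310.0 / 27 = 7.957 L/h
Infusion rate = CL × Css = 7.957 × 9.91 = 78.85 mg/h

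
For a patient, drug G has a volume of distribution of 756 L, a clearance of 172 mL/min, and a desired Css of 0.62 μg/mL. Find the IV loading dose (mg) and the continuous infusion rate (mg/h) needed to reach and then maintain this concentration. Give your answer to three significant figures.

(a) 469 mg; (b) 6.40 mg/h

Loading dose = Vd × C = 756.0 × 0.62 = 468.7 mg
CL = 172 mL/min = 172 × 0.06 = 10.32 L/h
Maintenance infusion rate = CL × Css = 10.32 × 0.62 = 6.398 mg/h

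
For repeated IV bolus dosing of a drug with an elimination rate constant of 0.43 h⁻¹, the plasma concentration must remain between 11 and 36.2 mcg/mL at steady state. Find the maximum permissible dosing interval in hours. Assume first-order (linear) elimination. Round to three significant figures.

Between IV bolus doses, concentration decays as C = C₀·e^(−kτ), so C_peak/C_trough = e^(kτ).
τ_max = ln(C_peak/C_trough) / k = ln(36.2/11) / 0.4300 = 1.191 / 0.4300 = 2.770 h

2.77 h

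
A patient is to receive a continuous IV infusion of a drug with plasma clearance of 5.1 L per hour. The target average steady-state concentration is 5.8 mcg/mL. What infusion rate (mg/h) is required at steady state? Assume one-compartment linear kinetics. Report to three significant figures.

29.6 mg/h

Infusion rate = CL · Css = 5.100 L/h × 5.8 mg/L = 29.58 mg/h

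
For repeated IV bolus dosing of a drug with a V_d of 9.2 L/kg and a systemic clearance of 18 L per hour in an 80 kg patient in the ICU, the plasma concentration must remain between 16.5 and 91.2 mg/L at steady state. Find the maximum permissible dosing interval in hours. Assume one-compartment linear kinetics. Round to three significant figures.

Vd(total) = 80 kg × 9.2 L/kg = 736.0 L
k = CL / Vd = 18.00 / 736.0 = 0.02446 h⁻¹
Between IV bolus doses, concentration decays as C = C₀·e^(−kτ), so C_peak/C_trough = e^(kτ).
τ_max = ln(C_peak/C_trough) / k = ln(91.2/16.5) / 0.02446 = 1.710 / 0.02446 = 69.91 h

69.9 h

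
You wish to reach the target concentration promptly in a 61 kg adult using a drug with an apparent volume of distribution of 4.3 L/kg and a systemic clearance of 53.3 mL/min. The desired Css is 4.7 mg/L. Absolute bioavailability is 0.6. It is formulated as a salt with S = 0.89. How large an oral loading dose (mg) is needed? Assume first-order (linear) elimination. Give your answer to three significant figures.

Vd(total) = 61 kg × 4.3 L/kg = 262.3 L
LD = Vd × C / F / S = 262.3 × 4.700 / 0.6 / 0.89 = 2309 mg

2310 mg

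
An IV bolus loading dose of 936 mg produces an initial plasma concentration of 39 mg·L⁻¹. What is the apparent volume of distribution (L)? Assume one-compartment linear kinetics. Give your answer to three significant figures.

Immediately after an IV bolus, C₀ = Dose / Vd, so Vd = Dose / C₀.
Vd = 936 / 39 = 24.00 L

24.0 L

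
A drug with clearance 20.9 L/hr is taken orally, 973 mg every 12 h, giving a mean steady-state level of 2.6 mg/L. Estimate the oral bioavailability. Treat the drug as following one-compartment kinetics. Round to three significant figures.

F·D/τ = CL·Css at steady state → F = CL·Css·τ / D.
F = 20.9 × 2.6 × 12 / 973 = 0.670

0.670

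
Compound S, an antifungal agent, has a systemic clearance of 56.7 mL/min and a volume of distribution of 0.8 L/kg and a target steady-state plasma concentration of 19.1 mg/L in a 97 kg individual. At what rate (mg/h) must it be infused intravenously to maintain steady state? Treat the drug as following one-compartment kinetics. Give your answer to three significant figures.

65.0 mg/h

CL = 56.7 mL/min × 60/1000 = 3.402 L/h
Rate = CL × Css = 3.402 × 19.1 = 64.98 mg/h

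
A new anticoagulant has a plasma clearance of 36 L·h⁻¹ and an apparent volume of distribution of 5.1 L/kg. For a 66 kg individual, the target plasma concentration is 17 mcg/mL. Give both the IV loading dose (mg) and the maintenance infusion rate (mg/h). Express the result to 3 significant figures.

(a) 5720 mg; (b) 612 mg/h

Vd = 5.1 L/kg × 66 kg = 336.6 L
Loading: fill Vd to C_target → 336.6 L × 17 mg/L = 5722 mg
Maintenance: replace elimination → rate = CL × Css = 36.00 × 17 = 612.0 mg/h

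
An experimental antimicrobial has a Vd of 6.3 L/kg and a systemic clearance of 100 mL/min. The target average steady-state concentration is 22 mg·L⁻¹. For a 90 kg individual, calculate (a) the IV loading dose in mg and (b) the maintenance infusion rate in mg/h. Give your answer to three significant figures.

(a) 12500 mg; (b) 132 mg/h

Vd(total) = 90 kg × 6.3 L/kg = 567.0 L
LD = Vd · C_target = 567.0 × 22 = 12470 mg
CL = 100 mL/min = 100 × 0.06 = 6.000 L/h
Maintenance infusion rate = CL × Css = 6.000 × 22 = 132.0 mg/h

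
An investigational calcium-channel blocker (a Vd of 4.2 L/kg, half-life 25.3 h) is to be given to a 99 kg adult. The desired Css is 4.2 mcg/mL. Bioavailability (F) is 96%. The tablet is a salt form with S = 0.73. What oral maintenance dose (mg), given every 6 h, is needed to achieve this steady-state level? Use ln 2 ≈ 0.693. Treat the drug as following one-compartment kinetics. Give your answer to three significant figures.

Vd = 4.2 L/kg × 99 kg = 415.8 L
k = 0.693/25.3 = 0.02739 h⁻¹, so CL = k·Vd = 0.02739 × 415.8 = 11.39 L/h
D = CL × Css × τ / F / S = 11.39 × 4.2 × 6 / 0.96 / 0.73 = 409.6 mg

410 mg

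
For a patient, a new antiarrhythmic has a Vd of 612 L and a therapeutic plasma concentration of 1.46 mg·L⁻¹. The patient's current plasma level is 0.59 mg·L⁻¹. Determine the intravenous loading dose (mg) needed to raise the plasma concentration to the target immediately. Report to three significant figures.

The loading dose fills Vd to the target concentration.
Concentration deficit ΔC = 1.46 − 0.59 = 0.8700 mg/L
LD = Vd × ΔC = 612.0 × 0.8700 = 532.4 mg

532 mg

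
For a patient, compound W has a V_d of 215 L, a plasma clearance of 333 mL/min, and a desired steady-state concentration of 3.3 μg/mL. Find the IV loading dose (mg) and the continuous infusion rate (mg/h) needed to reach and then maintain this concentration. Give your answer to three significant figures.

(a) 710 mg; (b) 65.9 mg/h

Loading: fill Vd to C_target → 215.0 L × 3.3 mg/L = 709.5 mg
Convert clearance: 333 mL/min × 60 min/h ÷ 1000 mL/L = 19.98 L/h
Maintenance infusion rate = CL × Css = 19.98 × 3.3 = 65.93 mg/h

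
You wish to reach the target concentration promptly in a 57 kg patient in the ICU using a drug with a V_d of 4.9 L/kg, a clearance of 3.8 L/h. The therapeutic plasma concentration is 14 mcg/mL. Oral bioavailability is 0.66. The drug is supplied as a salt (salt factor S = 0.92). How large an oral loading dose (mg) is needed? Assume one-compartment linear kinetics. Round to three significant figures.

6440 mg

Vd = 4.9 L/kg × 57 kg = 279.3 L
The loading dose fills Vd to the target concentration.
LD = Vd × C / F / S = 279.3 × 14.00 / 0.66 / 0.92 = 6440 mg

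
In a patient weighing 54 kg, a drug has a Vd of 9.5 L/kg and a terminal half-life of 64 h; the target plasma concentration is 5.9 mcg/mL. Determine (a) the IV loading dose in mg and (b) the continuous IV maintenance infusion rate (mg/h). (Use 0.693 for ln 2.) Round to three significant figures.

(a) 3030 mg; (b) 32.8 mg/h

Vd(total) = 54 kg × 9.5 L/kg = 513.0 L
LD = Vd × C = 513.0 × 5.9 = 3027 mg
CL = 0.693 × Vd / t½ = 0.693 × 513.0 / 64 = 5.555 L/h
Infusion rate = CL × Css = 5.555 × 5.9 = 32.77 mg/h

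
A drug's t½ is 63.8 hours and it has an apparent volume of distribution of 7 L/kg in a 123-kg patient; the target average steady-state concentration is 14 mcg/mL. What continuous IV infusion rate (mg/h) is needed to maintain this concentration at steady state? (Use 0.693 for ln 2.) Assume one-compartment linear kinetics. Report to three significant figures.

Vd(total) = 123 kg × 7 L/kg = 861.0 L
CL = 0.693 × Vd / t½ = 0.693 × 861.0 / 63.8 = 9.352 L/h
Infusion rate = CL × Css = 9.352 × 14 = 130.9 mg/h

131 mg/h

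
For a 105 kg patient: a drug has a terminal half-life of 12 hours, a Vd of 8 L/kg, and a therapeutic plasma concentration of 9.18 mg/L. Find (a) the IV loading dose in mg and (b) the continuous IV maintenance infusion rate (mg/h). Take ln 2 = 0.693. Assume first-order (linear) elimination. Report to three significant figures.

Total Vd = 8 × 105 = 840.0 L
LD = Vd × C = 840.0 × 9.18 = 7711 mg
CL = 0.693 × Vd / t½ = 0.693 × 840.0 / 12 = 48.51 L/h
Infusion rate = CL × Css = 48.51 × 9.18 = 445.3 mg/h

(a) 7710 mg; (b) 445 mg/h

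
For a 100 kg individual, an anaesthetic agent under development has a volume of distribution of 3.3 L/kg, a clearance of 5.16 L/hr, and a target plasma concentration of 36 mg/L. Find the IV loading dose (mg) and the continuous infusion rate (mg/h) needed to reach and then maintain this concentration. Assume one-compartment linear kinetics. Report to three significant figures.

(a) 11900 mg; (b) 186 mg/h

Vd(total) = 100 kg × 3.3 L/kg = 330.0 L
LD = Vd · C_target = 330.0 × 36 = 11880 mg
Maintenance infusion rate = CL × Css = 5.160 × 36 = 185.8 mg/h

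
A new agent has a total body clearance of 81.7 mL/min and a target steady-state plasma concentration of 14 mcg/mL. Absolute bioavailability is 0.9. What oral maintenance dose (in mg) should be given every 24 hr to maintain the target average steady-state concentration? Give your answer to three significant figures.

1830 mg

CL = 81.7 mL/min = 81.7 × 0.06 = 4.902 L/h
D = CL × Css × τ / F = 4.902 × 14 × 24 / 0.9 = 1830 mg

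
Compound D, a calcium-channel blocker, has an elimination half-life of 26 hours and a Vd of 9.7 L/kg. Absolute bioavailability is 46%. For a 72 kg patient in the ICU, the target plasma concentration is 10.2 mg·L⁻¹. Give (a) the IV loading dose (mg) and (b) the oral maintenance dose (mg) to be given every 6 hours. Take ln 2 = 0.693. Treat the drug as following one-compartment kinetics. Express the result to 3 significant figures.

(a) 7120 mg; (b) 2480 mg

Vd(total) = 72 kg × 9.7 L/kg = 698.4 L
LD = Vd × C = 698.4 × 10.2 = 7124 mg
CL = 0.693 × Vd / t½ = 0.693 × 698.4 / 26 = 18.62 L/h
D = CL × Css × τ / F = 18.62 × 10.2 × 6 / 0.46 = 2477 mg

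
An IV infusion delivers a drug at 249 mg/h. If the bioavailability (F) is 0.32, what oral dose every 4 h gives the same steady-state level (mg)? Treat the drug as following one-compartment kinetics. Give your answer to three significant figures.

To maintain the same Css, the systemic dosing rate must be unchanged: F·D/τ = infusion rate.
D = rate × τ / F = 249 × 4 / 0.32 = 3113 mg

3110 mg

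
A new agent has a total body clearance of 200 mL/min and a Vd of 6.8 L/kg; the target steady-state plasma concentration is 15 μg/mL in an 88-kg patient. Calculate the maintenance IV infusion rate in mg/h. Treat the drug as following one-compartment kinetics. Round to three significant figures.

CL = 200 mL/min × 60/1000 = 12.00 L/h
Vd does not affect the maintenance rate; only clearance governs steady-state input.
R₀ = 12.00 × 15 = 180.0 mg/h

180 mg/h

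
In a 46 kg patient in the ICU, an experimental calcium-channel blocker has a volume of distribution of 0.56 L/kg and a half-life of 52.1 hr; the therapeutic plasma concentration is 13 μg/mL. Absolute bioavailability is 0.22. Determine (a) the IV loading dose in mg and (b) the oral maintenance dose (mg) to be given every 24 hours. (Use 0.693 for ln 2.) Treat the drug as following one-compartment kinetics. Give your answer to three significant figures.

(a) 335 mg; (b) 486 mg

Vd = 0.56 L/kg × 46 kg = 25.76 L
LD = Vd × C = 25.76 × 13 = 334.9 mg
CL = 0.693 × Vd / t½ = 0.693 × 25.76 / 52.1 = 0.3426 L/h
D = CL × Css × τ / F = 0.3426 × 13 × 24 / 0.22 = 485.9 mg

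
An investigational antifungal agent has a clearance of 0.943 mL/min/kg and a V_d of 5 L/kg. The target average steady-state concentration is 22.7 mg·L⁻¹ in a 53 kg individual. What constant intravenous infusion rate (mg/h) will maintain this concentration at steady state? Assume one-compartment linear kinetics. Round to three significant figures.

CL = 0.943 mL/min/kg × 53 kg = 49.98 mL/min = 49.98 × 60/1000 = 2.999 L/h
Infusion rate = CL · Css = 2.999 L/h × 22.7 mg/L = 68.08 mg/h

68.1 mg/h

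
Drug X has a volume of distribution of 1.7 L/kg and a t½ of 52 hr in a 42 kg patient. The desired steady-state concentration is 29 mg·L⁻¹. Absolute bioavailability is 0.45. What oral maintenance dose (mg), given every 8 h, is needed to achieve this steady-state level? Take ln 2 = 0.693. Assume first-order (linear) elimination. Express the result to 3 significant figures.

491 mg

Total Vd = 1.7 × 42 = 71.40 L
CL = ln 2 · Vd / t½ = 0.693 × 71.40 / 52 = 0.9515 L/h
D = CL × Css × τ / F = 0.9515 × 29 × 8 / 0.45 = 490.6 mg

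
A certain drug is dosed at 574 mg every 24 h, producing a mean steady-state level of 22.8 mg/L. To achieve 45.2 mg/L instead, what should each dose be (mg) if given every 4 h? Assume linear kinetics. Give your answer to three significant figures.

With linear kinetics, Css is proportional to dose rate (D/τ) at fixed clearance.
D₂ = D₁ × (Css,target / Css,current) × (τ₂/τ₁) = 574 × (45.2/22.8) × (4/24) = 189.7 mg

190 mg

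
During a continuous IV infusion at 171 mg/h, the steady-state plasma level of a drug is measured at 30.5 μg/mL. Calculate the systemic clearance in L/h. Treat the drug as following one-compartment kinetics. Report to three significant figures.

At steady state, infusion rate = CL × Css, so CL = rate / Css.
CL = 171 / 30.5 = 5.607 L/h

5.61 L/h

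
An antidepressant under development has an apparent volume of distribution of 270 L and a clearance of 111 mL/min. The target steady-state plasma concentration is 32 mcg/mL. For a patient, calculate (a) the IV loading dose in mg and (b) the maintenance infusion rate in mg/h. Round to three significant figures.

LD = Vd · C_target = 270.0 × 32 = 8640 mg
Convert clearance: 111 mL/min × 60 min/h ÷ 1000 mL/L = 6.660 L/h
Maintenance infusion rate = CL × Css = 6.660 × 32 = 213.1 mg/h

(a) 8640 mg; (b) 213 mg/h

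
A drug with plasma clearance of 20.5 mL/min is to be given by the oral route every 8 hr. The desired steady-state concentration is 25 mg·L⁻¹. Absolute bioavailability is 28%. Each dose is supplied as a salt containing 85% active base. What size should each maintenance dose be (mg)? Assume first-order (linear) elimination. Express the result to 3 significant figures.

CL = 20.5 mL/min = 20.5 × 0.06 = 1.230 L/h
At steady state, dose per interval replaces the amount cleared in that interval: F·S·D/τ = CL·Css.
D = CL × Css × τ / F / S = 1.230 × 25 × 8 / 0.28 / 0.85 = 1034 mg

1030 mg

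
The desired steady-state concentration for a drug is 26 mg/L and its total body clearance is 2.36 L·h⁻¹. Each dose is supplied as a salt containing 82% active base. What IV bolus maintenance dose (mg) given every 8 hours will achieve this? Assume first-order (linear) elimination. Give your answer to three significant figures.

At steady state, dose per interval replaces the amount cleared in that interval: S·D/τ = CL·Css.
D = CL × Css × τ / S = 2.360 × 26 × 8 / 0.82 = 598.6 mg

599 mg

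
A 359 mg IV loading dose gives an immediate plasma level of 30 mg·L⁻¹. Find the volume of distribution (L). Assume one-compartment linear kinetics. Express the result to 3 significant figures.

12.0 L

Immediately after an IV bolus, C₀ = Dose / Vd, so Vd = Dose / C₀.
Vd = 359 / 30 = 11.97 L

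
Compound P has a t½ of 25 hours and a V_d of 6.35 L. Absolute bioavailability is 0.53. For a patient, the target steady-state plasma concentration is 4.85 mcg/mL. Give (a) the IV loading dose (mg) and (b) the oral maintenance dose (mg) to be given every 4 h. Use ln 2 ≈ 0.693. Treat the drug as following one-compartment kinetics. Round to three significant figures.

LD = Vd × C = 6.350 × 4.85 = 30.80 mg
CL = 0.693 × Vd / t½ = 0.693 × 6.350 / 25 = 0.1760 L/h
D = CL × Css × τ / F = 0.1760 × 4.85 × 4 / 0.53 = 6.442 mg

(a) 30.8 mg; (b) 6.44 mg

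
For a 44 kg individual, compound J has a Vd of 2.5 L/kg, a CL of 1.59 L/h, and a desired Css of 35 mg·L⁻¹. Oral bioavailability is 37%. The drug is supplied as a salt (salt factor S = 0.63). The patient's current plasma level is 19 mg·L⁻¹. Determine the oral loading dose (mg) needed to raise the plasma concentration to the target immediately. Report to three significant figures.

7550 mg

Vd(total) = 44 kg × 2.5 L/kg = 110.0 L
Concentration deficit ΔC = 35 − 19 = 16.00 mg/L
LD = Vd × ΔC / F / S = 110.0 × 16.00 / 0.37 / 0.63 = 7550 mg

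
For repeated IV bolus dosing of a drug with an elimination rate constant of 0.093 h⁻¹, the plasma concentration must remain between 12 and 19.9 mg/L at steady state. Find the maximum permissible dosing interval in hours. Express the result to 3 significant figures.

Between IV bolus doses, concentration decays as C = C₀·e^(−kτ), so C_peak/C_trough = e^(kτ).
τ_max = ln(C_peak/C_trough) / k = ln(19.9/12) / 0.09300 = 0.5058 / 0.09300 = 5.439 h

5.44 h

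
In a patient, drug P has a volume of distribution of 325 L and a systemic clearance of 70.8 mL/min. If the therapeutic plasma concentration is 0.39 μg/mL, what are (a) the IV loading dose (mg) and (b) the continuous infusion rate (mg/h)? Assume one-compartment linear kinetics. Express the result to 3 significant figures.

LD = Vd · C_target = 325.0 × 0.39 = 126.8 mg
CL = 70.8 mL/min = 70.8 × 0.06 = 4.248 L/h
Infusion rate = 4.248 L/h × 0.39 mg/L = 1.657 mg/h

(a) 127 mg; (b) 1.66 mg/h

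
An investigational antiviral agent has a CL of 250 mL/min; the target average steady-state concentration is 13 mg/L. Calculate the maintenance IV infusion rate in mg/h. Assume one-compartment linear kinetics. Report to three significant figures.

195 mg/h

CL = 250 mL/min × 60/1000 = 15.00 L/h
R₀ = 15.00 × 13 = 195.0 mg/h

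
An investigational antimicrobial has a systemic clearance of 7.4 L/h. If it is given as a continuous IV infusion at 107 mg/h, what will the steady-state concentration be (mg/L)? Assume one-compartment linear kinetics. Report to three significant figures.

14.5 mg/L

Css = rate / CL = 107 / 7.400 = 14.46 mg/L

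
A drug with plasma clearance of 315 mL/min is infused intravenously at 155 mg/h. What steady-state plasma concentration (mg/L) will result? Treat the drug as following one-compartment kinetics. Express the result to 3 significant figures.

8.20 mg/L

CL = 315 mL/min = 315 × 0.06 = 18.90 L/h
Css = rate / CL = 155 / 18.90 = 8.201 mg/L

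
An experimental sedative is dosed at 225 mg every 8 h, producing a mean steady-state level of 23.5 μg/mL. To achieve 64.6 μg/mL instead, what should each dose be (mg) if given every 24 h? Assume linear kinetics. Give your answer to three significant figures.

1860 mg

For first-order elimination, Css ∝ F·D/(CL·τ); F and CL are unchanged, so Css ∝ D/τ.
D₂ = D₁ × (Css,target / Css,current) × (τ₂/τ₁) = 225 × (64.6/23.5) × (24/8) = 1856 mg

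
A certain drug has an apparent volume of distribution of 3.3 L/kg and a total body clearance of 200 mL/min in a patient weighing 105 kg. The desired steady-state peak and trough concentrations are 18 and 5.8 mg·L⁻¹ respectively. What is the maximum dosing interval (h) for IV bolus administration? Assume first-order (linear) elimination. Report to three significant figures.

32.7 h

Vd = 3.3 L/kg × 105 kg = 346.5 L
CL = 200 mL/min × 60/1000 = 12.00 L/h
k = CL / Vd = 12.00 / 346.5 = 0.03463 h⁻¹
Between IV bolus doses, concentration decays as C = C₀·e^(−kτ), so C_peak/C_trough = e^(kτ).
τ_max = ln(C_peak/C_trough) / k = ln(18/5.8) / 0.03463 = 1.133 / 0.03463 = 32.72 h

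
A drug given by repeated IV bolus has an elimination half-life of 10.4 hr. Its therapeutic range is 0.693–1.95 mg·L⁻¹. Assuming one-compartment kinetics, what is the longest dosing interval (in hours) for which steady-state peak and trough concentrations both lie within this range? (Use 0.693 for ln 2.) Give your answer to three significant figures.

15.5 h

k = 0.693 / t½ = 0.693 / 10.4 = 0.06663 h⁻¹
Between IV bolus doses, concentration decays as C = C₀·e^(−kτ), so C_peak/C_trough = e^(kτ).
τ_max = ln(C_peak/C_trough) / k = ln(1.95/0.693) / 0.06663 = 1.035 / 0.06663 = 15.53 h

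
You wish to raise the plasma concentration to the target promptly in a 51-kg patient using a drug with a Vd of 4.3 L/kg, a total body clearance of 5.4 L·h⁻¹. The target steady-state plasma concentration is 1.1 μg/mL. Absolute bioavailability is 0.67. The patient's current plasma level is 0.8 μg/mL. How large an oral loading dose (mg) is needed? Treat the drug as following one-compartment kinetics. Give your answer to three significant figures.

98.2 mg

Vd(total) = 51 kg × 4.3 L/kg = 219.3 L
Concentration deficit ΔC = 1.1 − 0.8 = 0.3000 mg/L
LD = Vd × ΔC / F = 219.3 × 0.3000 / 0.67 = 98.19 mg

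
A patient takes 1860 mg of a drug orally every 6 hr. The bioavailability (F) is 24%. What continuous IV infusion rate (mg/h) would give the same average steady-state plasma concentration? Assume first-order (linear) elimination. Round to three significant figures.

74.4 mg/h

Equivalent systemic input: infusion rate = F·D/τ.
Rate = 0.24 × 1860 / 6 = 74.40 mg/h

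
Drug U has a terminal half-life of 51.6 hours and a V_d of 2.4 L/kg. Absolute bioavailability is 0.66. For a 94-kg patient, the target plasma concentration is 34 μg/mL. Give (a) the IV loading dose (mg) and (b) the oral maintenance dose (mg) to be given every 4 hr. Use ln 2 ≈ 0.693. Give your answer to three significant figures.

(a) 7670 mg; (b) 624 mg

Vd = 2.4 L/kg × 94 kg = 225.6 L
LD = Vd × C = 225.6 × 34 = 7670 mg
CL = 0.693 × Vd / t½ = 0.693 × 225.6 / 51.6 = 3.030 L/h
D = CL × Css × τ / F = 3.030 × 34 × 4 / 0.66 = 624.4 mg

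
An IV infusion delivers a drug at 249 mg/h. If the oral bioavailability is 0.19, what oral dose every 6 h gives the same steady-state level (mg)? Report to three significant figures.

To maintain the same Css, the systemic dosing rate must be unchanged: F·D/τ = infusion rate.
D = rate × τ / F = 249 × 6 / 0.19 = 7863 mg

7860 mg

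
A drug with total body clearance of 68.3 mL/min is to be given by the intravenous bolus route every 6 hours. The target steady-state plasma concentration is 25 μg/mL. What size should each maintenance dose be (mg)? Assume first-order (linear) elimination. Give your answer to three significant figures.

CL = 68.3 mL/min = 68.3 × 0.06 = 4.098 L/h
D = CL × Css × τ = 4.098 × 25 × 6 = 614.7 mg

615 mg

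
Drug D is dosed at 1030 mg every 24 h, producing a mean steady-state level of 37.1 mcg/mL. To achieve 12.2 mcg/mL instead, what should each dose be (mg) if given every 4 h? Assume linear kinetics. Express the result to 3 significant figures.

56.5 mg

With linear kinetics, Css is proportional to dose rate (D/τ) at fixed clearance.
D₂ = D₁ × (Css,target / Css,current) × (τ₂/τ₁) = 1030 × (12.2/37.1) × (4/24) = 56.45 mg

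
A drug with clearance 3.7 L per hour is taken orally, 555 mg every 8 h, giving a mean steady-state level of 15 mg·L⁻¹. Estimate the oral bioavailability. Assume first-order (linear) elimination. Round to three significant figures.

0.800

F·D/τ = CL·Css at steady state → F = CL·Css·τ / D.
F = 3.7 × 15 × 8 / 555 = 0.800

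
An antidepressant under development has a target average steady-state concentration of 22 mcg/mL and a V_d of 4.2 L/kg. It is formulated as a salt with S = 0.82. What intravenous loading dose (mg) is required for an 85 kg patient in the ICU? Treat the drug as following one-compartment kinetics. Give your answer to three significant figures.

Vd = 4.2 L/kg × 85 kg = 357.0 L
The loading dose fills Vd to the target concentration.
LD = Vd × C / S = 357.0 × 22.00 / 0.82 = 9578 mg

9580 mg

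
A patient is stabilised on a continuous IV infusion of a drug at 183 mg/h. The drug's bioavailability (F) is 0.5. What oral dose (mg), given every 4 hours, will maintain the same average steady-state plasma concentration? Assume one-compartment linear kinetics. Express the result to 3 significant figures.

To maintain the same Css, the systemic dosing rate must be unchanged: F·D/τ = infusion rate.
D = rate × τ / F = 183 × 4 / 0.5 = 1464 mg

1460 mg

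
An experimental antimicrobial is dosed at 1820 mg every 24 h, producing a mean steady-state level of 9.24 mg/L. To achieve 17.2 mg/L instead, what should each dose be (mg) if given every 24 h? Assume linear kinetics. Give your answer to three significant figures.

For first-order elimination, Css ∝ F·D/(CL·τ); F and CL are unchanged, so Css ∝ D/τ.
D₂ = D₁ × (Css,target / Css,current) = 1820 × 17.2/9.24 = 3388 mg

3390 mg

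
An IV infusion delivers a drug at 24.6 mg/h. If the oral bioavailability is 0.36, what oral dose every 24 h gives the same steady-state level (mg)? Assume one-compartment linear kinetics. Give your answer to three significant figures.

1640 mg

To maintain the same Css, the systemic dosing rate must be unchanged: F·D/τ = infusion rate.
D = rate × τ / F = 24.6 × 24 / 0.36 = 1640 mg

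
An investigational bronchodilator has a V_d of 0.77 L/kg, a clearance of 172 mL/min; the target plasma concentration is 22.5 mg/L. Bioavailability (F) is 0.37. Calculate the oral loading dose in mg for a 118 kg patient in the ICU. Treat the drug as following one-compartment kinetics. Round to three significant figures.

5530 mg

Vd = 0.77 L/kg × 118 kg = 90.86 L
Loading dose depends on Vd (not clearance): it fills the distribution volume.
LD = Vd × C / F = 90.86 × 22.50 / 0.37 = 5525 mg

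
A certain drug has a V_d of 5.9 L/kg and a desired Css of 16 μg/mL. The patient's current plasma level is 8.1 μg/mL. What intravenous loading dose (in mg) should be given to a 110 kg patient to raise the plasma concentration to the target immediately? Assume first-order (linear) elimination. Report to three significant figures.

Vd(total) = 110 kg × 5.9 L/kg = 649.0 L
The loading dose fills Vd to the target concentration.
Concentration deficit ΔC = 16 − 8.1 = 7.900 mg/L
LD = Vd × ΔC = 649.0 × 7.900 = 5127 mg

5130 mg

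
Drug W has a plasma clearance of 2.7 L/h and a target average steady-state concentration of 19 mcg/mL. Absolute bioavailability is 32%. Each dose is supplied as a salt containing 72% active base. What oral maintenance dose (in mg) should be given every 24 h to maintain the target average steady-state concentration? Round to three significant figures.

5340 mg

D = CL × Css × τ / F / S = 2.700 × 19 × 24 / 0.32 / 0.72 = 5344 mg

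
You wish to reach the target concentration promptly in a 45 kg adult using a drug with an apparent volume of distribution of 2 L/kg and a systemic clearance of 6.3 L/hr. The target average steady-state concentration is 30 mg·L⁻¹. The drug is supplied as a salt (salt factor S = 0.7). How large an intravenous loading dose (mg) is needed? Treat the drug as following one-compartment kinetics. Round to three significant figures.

3860 mg

Vd(total) = 45 kg × 2 L/kg = 90.00 L
LD = Vd × C / S = 90.00 × 30.00 / 0.7 = 3857 mg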